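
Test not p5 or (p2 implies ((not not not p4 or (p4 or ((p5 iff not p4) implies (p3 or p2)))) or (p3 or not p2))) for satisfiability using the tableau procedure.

Satisfiable

Initial set: {(not p5 or (p2 implies ((not not not p4 or (p4 or ((p5 iff not p4) implies (p3 or p2)))) or (p3 or not p2))))}.
(not p5 or (p2 implies ((not not not p4 or (p4 or ((p5 iff not p4) implies (p3 or p2)))) or (p3 or not p2)))): β-rule — branch into not p5  //  (p2 implies ((not not not p4 or (p4 or ((p5 iff not p4) implies (p3 or p2)))) or (p3 or not p2))).
  branch 1 (add not p5):
    ○ open, literals {p5=0}.
  branch 2 (add (p2 implies ((not not not p4 or (p4 or ((p5 iff not p4) implies (p3 or p2)))) or (p3 or not p2)))):
    (p2 implies ((not not not p4 or (p4 or ((p5 iff not p4) implies (p3 or p2)))) or (p3 or not p2))): β-rule — branch into not p2  //  ((not not not p4 or (p4 or ((p5 iff not p4) implies (p3 or p2)))) or (p3 or not p2)).
      branch 2.1 (add not p2):
        ○ open, literals {p2=0}.
      branch 2.2 (add ((not not not p4 or (p4 or ((p5 iff not p4) implies (p3 or p2)))) or (p3 or not p2))):
        ((not not not p4 or (p4 or ((p5 iff not p4) implies (p3 or p2)))) or (p3 or not p2)): β-rule — branch into (not not not p4 or (p4 or ((p5 iff not p4) implies (p3 or p2))))  //  (p3 or not p2).
          branch 2.2.1 (add (not not not p4 or (p4 or ((p5 iff not p4) implies (p3 or p2))))):
            (not not not p4 or (p4 or ((p5 iff not p4) implies (p3 or p2)))): β-rule — branch into not not not p4  //  (p4 or ((p5 iff not p4) implies (p3 or p2))).
              branch 2.2.1.1 (add not not not p4):
                not not not p4: drop double negation, giving not p4.
                ○ open, literals {p4=0}.
              branch 2.2.1.2 (add (p4 or ((p5 iff not p4) implies (p3 or p2)))):
                (p4 or ((p5 iff not p4) implies (p3 or p2))): β-rule — branch into p4  //  ((p5 iff not p4) implies (p3 or p2)).
                  branch 2.2.1.2.1 (add p4):
                    ○ open, literals {p4=1}.
                  branch 2.2.1.2.2 (add ((p5 iff not p4) implies (p3 or p2))):
                    ((p5 iff not p4) implies (p3 or p2)): β-rule — branch into not (p5 iff not p4)  //  (p3 or p2).
                      branch 2.2.1.2.2.1 (add not (p5 iff not p4)):
                        not (p5 iff not p4): β-rule — branch into p5, not not p4  //  not p5, not p4.
                          branch 2.2.1.2.2.1.1 (add p5, not not p4):
                            ○ open, literals {p4=1, p5=1}.
                          branch 2.2.1.2.2.1.2 (add not p5, not p4):
                            ○ open, literals {p4=0, p5=0}.
                      branch 2.2.1.2.2.2 (add (p3 or p2)):
                        (p3 or p2): β-rule — branch into p3  //  p2.
                          branch 2.2.1.2.2.2.1 (add p3):
                            ○ open, literals {p3=1}.
                          branch 2.2.1.2.2.2.2 (add p2):
                            ○ open, literals {p2=1}.
          branch 2.2.2 (add (p3 or not p2)):
            (p3 or not p2): β-rule — branch into p3  //  not p2.
              branch 2.2.2.1 (add p3):
                ○ open, literals {p3=1}.
              branch 2.2.2.2 (add not p2):
                ○ open, literals {p2=0}.
0 branches closed, 10 open.
An open branch gives a satisfying assignment: p5=0.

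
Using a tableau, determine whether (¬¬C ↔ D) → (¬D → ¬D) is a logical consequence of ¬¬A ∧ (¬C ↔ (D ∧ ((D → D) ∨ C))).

Initial set: {T (¬¬A ∧ (¬C ↔ (D ∧ ((D → D) ∨ C)))); F ((¬¬C ↔ D) → (¬D → ¬D))}.
T (¬¬A ∧ (¬C ↔ (D ∧ ((D → D) ∨ C)))): α-rule — add T ¬¬A, T (¬C ↔ (D ∧ ((D → D) ∨ C))).
F ((¬¬C ↔ D) → (¬D → ¬D)): α-rule — add T (¬¬C ↔ D), F (¬D → ¬D).
T ¬¬A: drop double negation, giving T A.
F (¬D → ¬D): α-rule — add T ¬D, F ¬D.
× closes — contains both D and ¬D.
All 1 branch closes.
Every branch closed, so the premises entail the conclusion.

Yes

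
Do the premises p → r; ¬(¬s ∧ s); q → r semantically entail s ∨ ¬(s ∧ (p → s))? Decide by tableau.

Yes

Initial set: {(p → r); ¬(¬s ∧ s); (q → r); ¬(s ∨ ¬(s ∧ (p → s)))}.
¬(s ∨ ¬(s ∧ (p → s))): α-rule — add ¬s, ¬¬(s ∧ (p → s)).
¬¬(s ∧ (p → s)): α-rule — add s, (p → s).
× closes — contains both s and ¬s.
All 1 branch closes.
Every branch closed, so the premises entail the conclusion.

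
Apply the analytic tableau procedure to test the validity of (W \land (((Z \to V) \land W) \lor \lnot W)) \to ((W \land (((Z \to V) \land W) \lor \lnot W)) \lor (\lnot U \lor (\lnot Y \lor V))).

Assume the negation and expand:
Initial set: {F ((W \land (((Z \to V) \land W) \lor \lnot W)) \to ((W \land (((Z \to V) \land W) \lor \lnot W)) \lor (\lnot U \lor (\lnot Y \lor V))))}.
F ((W \land (((Z \to V) \land W) \lor \lnot W)) \to ((W \land (((Z \to V) \land W) \lor \lnot W)) \lor (\lnot U \lor (\lnot Y \lor V)))): α-rule — add T (W \land (((Z \to V) \land W) \lor \lnot W)), F ((W \land (((Z \to V) \land W) \lor \lnot W)) \lor (\lnot U \lor (\lnot Y \lor V))).
T (W \land (((Z \to V) \land W) \lor \lnot W)): α-rule — add T W, T (((Z \to V) \land W) \lor \lnot W).
F ((W \land (((Z \to V) \land W) \lor \lnot W)) \lor (\lnot U \lor (\lnot Y \lor V))): α-rule — add F (W \land (((Z \to V) \land W) \lor \lnot W)), F (\lnot U \lor (\lnot Y \lor V)).
F (\lnot U \lor (\lnot Y \lor V)): α-rule — add F \lnot U, F (\lnot Y \lor V).
F (\lnot Y \lor V): α-rule — add F \lnot Y, F V.
T (((Z \to V) \land W) \lor \lnot W): β-rule — branch into T ((Z \to V) \land W)  //  T \lnot W.
  branch 1 (add T ((Z \to V) \land W)):
    T ((Z \to V) \land W): α-rule — add T (Z \to V), T W.
    F (W \land (((Z \to V) \land W) \lor \lnot W)): β-rule — branch into F W  //  F (((Z \to V) \land W) \lor \lnot W).
      branch 1.1 (add F W):
        × closes — contains both W and \lnot W.
      branch 1.2 (add F (((Z \to V) \land W) \lor \lnot W)):
        F (((Z \to V) \land W) \lor \lnot W): α-rule — add F ((Z \to V) \land W), F \lnot W.
        T (Z \to V): β-rule — branch into F Z  //  T V.
          branch 1.2.1 (add F Z):
            F ((Z \to V) \land W): β-rule — branch into F (Z \to V)  //  F W.
              branch 1.2.1.1 (add F (Z \to V)):
                F (Z \to V): α-rule — add T Z, F V.
                × closes — contains both Z and \lnot Z.
              branch 1.2.1.2 (add F W):
                × closes — contains both W and \lnot W.
          branch 1.2.2 (add T V):
            × closes — contains both V and \lnot V.
  branch 2 (add T \lnot W):
    × closes — contains both W and \lnot W.
All 5 branches close.
Every branch closed, so the negation is unsatisfiable and the formula is valid.

Valid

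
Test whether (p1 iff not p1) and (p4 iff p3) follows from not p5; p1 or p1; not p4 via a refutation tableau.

No

Initial set: {not p5; (p1 or p1); not p4; not ((p1 iff not p1) and (p4 iff p3))}.
(p1 or p1): β-rule — branch into p1  //  p1.
  branch 1 (add p1):
    not ((p1 iff not p1) and (p4 iff p3)): β-rule — branch into not (p1 iff not p1)  //  not (p4 iff p3).
      branch 1.1 (add not (p1 iff not p1)):
        not (p1 iff not p1): β-rule — branch into p1, not not p1  //  not p1, not p1.
          branch 1.1.1 (add p1, not not p1):
            ○ open, literals {p1=T, p4=F, p5=F}.
          branch 1.1.2 (add not p1, not p1):
            × closes — contains both p1 and not p1.
      branch 1.2 (add not (p4 iff p3)):
        not (p4 iff p3): β-rule — branch into p4, not p3  //  not p4, p3.
          branch 1.2.1 (add p4, not p3):
            × closes — contains both p4 and not p4.
          branch 1.2.2 (add not p4, p3):
            ○ open, literals {p1=T, p3=T, p4=F, p5=F}.
  branch 2 (add p1):
    not ((p1 iff not p1) and (p4 iff p3)): β-rule — branch into not (p1 iff not p1)  //  not (p4 iff p3).
      branch 2.1 (add not (p1 iff not p1)):
        not (p1 iff not p1): β-rule — branch into p1, not not p1  //  not p1, not p1.
          branch 2.1.1 (add p1, not not p1):
            ○ open, literals {p1=T, p4=F, p5=F}.
          branch 2.1.2 (add not p1, not p1):
            × closes — contains both p1 and not p1.
      branch 2.2 (add not (p4 iff p3)):
        not (p4 iff p3): β-rule — branch into p4, not p3  //  not p4, p3.
          branch 2.2.1 (add p4, not p3):
            × closes — contains both p4 and not p4.
          branch 2.2.2 (add not p4, p3):
            ○ open, literals {p1=T, p3=T, p4=F, p5=F}.
4 branches closed, 4 open.
An open branch gives a countermodel: p1=T, p4=F, p5=F (unmentioned atoms arbitrary); the premises hold there but the conclusion fails.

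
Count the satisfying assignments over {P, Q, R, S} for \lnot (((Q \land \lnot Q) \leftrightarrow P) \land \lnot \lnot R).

12

Initial set: {T \lnot (((Q \land \lnot Q) \leftrightarrow P) \land \lnot \lnot R)}.
T \lnot (((Q \land \lnot Q) \leftrightarrow P) \land \lnot \lnot R): β-rule — branch into F ((Q \land \lnot Q) \leftrightarrow P)  //  F \lnot \lnot R.
  branch 1 (add F ((Q \land \lnot Q) \leftrightarrow P)):
    F ((Q \land \lnot Q) \leftrightarrow P): β-rule — branch into T (Q \land \lnot Q), F P  //  F (Q \land \lnot Q), T P.
      branch 1.1 (add T (Q \land \lnot Q), F P):
        T (Q \land \lnot Q): α-rule — add T Q, T \lnot Q.
        × closes — contains both Q and \lnot Q.
      branch 1.2 (add F (Q \land \lnot Q), T P):
        F (Q \land \lnot Q): β-rule — branch into F Q  //  F \lnot Q.
          branch 1.2.1 (add F Q):
            ○ open, literals {P=true, Q=false}.
          branch 1.2.2 (add F \lnot Q):
            ○ open, literals {P=true, Q=true}.
  branch 2 (add F \lnot \lnot R):
    F \lnot \lnot R: drop double negation, giving F R.
    ○ open, literals {R=false}.
1 branch closed, 3 open.
Each open branch fixes some atoms; the unmentioned ones are free. Counting distinct full assignments: branch {P=true, Q=false} (R, S) contributes 4 new; branch {P=true, Q=true} (R, S) contributes 4 new; branch {R=false} (P, Q, S) contributes 4 new. Total: 12.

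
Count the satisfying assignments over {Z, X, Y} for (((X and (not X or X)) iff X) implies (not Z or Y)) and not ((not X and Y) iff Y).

2

Initial set: {T ((((X and (not X or X)) iff X) implies (not Z or Y)) and not ((not X and Y) iff Y))}.
T ((((X and (not X or X)) iff X) implies (not Z or Y)) and not ((not X and Y) iff Y)): α-rule — add T (((X and (not X or X)) iff X) implies (not Z or Y)), T not ((not X and Y) iff Y).
T (((X and (not X or X)) iff X) implies (not Z or Y)): β-rule — branch into F ((X and (not X or X)) iff X)  //  T (not Z or Y).
  branch 1 (add F ((X and (not X or X)) iff X)):
    T not ((not X and Y) iff Y): β-rule — branch into T (not X and Y), F Y  //  F (not X and Y), T Y.
      branch 1.1 (add T (not X and Y), F Y):
        T (not X and Y): α-rule — add T not X, T Y.
        × closes — contains both Y and not Y.
      branch 1.2 (add F (not X and Y), T Y):
        F ((X and (not X or X)) iff X): β-rule — branch into T (X and (not X or X)), F X  //  F (X and (not X or X)), T X.
          branch 1.2.1 (add T (X and (not X or X)), F X):
            T (X and (not X or X)): α-rule — add T X, T (not X or X).
            × closes — contains both X and not X.
          branch 1.2.2 (add F (X and (not X or X)), T X):
            F (not X and Y): β-rule — branch into F not X  //  F Y.
              branch 1.2.2.1 (add F not X):
                F (X and (not X or X)): β-rule — branch into F X  //  F (not X or X).
                  branch 1.2.2.1.1 (add F X):
                    × closes — contains both X and not X.
                  branch 1.2.2.1.2 (add F (not X or X)):
                    F (not X or X): α-rule — add F not X, F X.
                    × closes — contains both X and not X.
              branch 1.2.2.2 (add F Y):
                × closes — contains both Y and not Y.
  branch 2 (add T (not Z or Y)):
    T not ((not X and Y) iff Y): β-rule — branch into T (not X and Y), F Y  //  F (not X and Y), T Y.
      branch 2.1 (add T (not X and Y), F Y):
        T (not X and Y): α-rule — add T not X, T Y.
        × closes — contains both Y and not Y.
      branch 2.2 (add F (not X and Y), T Y):
        T (not Z or Y): β-rule — branch into T not Z  //  T Y.
          branch 2.2.1 (add T not Z):
            F (not X and Y): β-rule — branch into F not X  //  F Y.
              branch 2.2.1.1 (add F not X):
                ○ open, literals {X=1, Y=1, Z=0}.
              branch 2.2.1.2 (add F Y):
                × closes — contains both Y and not Y.
          branch 2.2.2 (add T Y):
            F (not X and Y): β-rule — branch into F not X  //  F Y.
              branch 2.2.2.1 (add F not X):
                ○ open, literals {X=1, Y=1}.
              branch 2.2.2.2 (add F Y):
                × closes — contains both Y and not Y.
8 branches closed, 2 open.
Each open branch fixes some atoms; the unmentioned ones are free. Counting distinct full assignments: branch {X=1, Y=1, Z=0} (none free) contributes 1 new; branch {X=1, Y=1} (Z) contributes 1 new. Total: 2.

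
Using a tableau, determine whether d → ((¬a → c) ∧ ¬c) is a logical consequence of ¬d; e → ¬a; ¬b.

Yes

Initial set: {¬d; (e → ¬a); ¬b; ¬(d → ((¬a → c) ∧ ¬c))}.
¬(d → ((¬a → c) ∧ ¬c)): α-rule — add d, ¬((¬a → c) ∧ ¬c).
× closes — contains both d and ¬d.
All 1 branch closes.
Every branch closed, so the premises entail the conclusion.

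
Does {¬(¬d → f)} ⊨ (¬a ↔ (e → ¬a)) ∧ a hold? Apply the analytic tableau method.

Initial set: {¬(¬d → f); ¬((¬a ↔ (e → ¬a)) ∧ a)}.
¬(¬d → f): α-rule — add ¬d, ¬f.
¬((¬a ↔ (e → ¬a)) ∧ a): β-rule — branch into ¬(¬a ↔ (e → ¬a))  //  ¬a.
  branch 1 (add ¬(¬a ↔ (e → ¬a))):
    ¬(¬a ↔ (e → ¬a)): β-rule — branch into ¬a, ¬(e → ¬a)  //  ¬¬a, (e → ¬a).
      branch 1.1 (add ¬a, ¬(e → ¬a)):
        ¬(e → ¬a): α-rule — add e, ¬¬a.
        × closes — contains both a and ¬a.
      branch 1.2 (add ¬¬a, (e → ¬a)):
        (e → ¬a): β-rule — branch into ¬e  //  ¬a.
          branch 1.2.1 (add ¬e):
            ○ open, literals {a=true, d=false, e=false, f=false}.
          branch 1.2.2 (add ¬a):
            × closes — contains both a and ¬a.
  branch 2 (add ¬a):
    ○ open, literals {a=false, d=false, f=false}.
2 branches closed, 2 open.
An open branch gives a countermodel: a=true, d=false, e=false, f=false (unmentioned atoms arbitrary); the premises hold there but the conclusion fails.

No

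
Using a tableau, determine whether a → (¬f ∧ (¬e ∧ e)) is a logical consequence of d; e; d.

Initial set: {d; e; d; ¬(a → (¬f ∧ (¬e ∧ e)))}.
¬(a → (¬f ∧ (¬e ∧ e))): α-rule — add a, ¬(¬f ∧ (¬e ∧ e)).
¬(¬f ∧ (¬e ∧ e)): β-rule — branch into ¬¬f  //  ¬(¬e ∧ e).
  branch 1 (add ¬¬f):
    ○ open, literals {a=1, d=1, e=1, f=1}.
  branch 2 (add ¬(¬e ∧ e)):
    ¬(¬e ∧ e): β-rule — branch into ¬¬e  //  ¬e.
      branch 2.1 (add ¬¬e):
        ○ open, literals {a=1, d=1, e=1}.
      branch 2.2 (add ¬e):
        × closes — contains both e and ¬e.
1 branch closed, 2 open.
An open branch gives a countermodel: a=1, d=1, e=1, f=1 (unmentioned atoms arbitrary); the premises hold there but the conclusion fails.

No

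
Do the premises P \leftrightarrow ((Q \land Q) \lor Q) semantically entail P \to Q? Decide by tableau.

Initial set: {T (P \leftrightarrow ((Q \land Q) \lor Q)); F (P \to Q)}.
F (P \to Q): α-rule — add T P, F Q.
T (P \leftrightarrow ((Q \land Q) \lor Q)): β-rule — branch into T P, T ((Q \land Q) \lor Q)  //  F P, F ((Q \land Q) \lor Q).
  branch 1 (add T P, T ((Q \land Q) \lor Q)):
    T ((Q \land Q) \lor Q): β-rule — branch into T (Q \land Q)  //  T Q.
      branch 1.1 (add T (Q \land Q)):
        T (Q \land Q): α-rule — add T Q, T Q.
        × closes — contains both Q and \lnot Q.
      branch 1.2 (add T Q):
        × closes — contains both Q and \lnot Q.
  branch 2 (add F P, F ((Q \land Q) \lor Q)):
    × closes — contains both P and \lnot P.
All 3 branches close.
Every branch closed, so the premises entail the conclusion.

Yes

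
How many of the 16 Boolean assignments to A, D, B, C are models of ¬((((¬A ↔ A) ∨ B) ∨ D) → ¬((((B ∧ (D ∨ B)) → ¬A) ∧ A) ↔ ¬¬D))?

6

Initial set: {¬((((¬A ↔ A) ∨ B) ∨ D) → ¬((((B ∧ (D ∨ B)) → ¬A) ∧ A) ↔ ¬¬D))}.
¬((((¬A ↔ A) ∨ B) ∨ D) → ¬((((B ∧ (D ∨ B)) → ¬A) ∧ A) ↔ ¬¬D)): α-rule — add (((¬A ↔ A) ∨ B) ∨ D), ¬¬((((B ∧ (D ∨ B)) → ¬A) ∧ A) ↔ ¬¬D).
(((¬A ↔ A) ∨ B) ∨ D): β-rule — branch into ((¬A ↔ A) ∨ B)  //  D.
  branch 1 (add ((¬A ↔ A) ∨ B)):
    ¬¬((((B ∧ (D ∨ B)) → ¬A) ∧ A) ↔ ¬¬D): β-rule — branch into (((B ∧ (D ∨ B)) → ¬A) ∧ A), ¬¬D  //  ¬(((B ∧ (D ∨ B)) → ¬A) ∧ A), ¬¬¬D.
      branch 1.1 (add (((B ∧ (D ∨ B)) → ¬A) ∧ A), ¬¬D):
        (((B ∧ (D ∨ B)) → ¬A) ∧ A): α-rule — add ((B ∧ (D ∨ B)) → ¬A), A.
        ¬¬D: drop double negation, giving D.
        ((¬A ↔ A) ∨ B): β-rule — branch into (¬A ↔ A)  //  B.
          branch 1.1.1 (add (¬A ↔ A)):
            ((B ∧ (D ∨ B)) → ¬A): β-rule — branch into ¬(B ∧ (D ∨ B))  //  ¬A.
              branch 1.1.1.1 (add ¬(B ∧ (D ∨ B))):
                (¬A ↔ A): β-rule — branch into ¬A, A  //  ¬¬A, ¬A.
                  branch 1.1.1.1.1 (add ¬A, A):
                    × closes — contains both A and ¬A.
                  branch 1.1.1.1.2 (add ¬¬A, ¬A):
                    × closes — contains both A and ¬A.
              branch 1.1.1.2 (add ¬A):
                × closes — contains both A and ¬A.
          branch 1.1.2 (add B):
            ((B ∧ (D ∨ B)) → ¬A): β-rule — branch into ¬(B ∧ (D ∨ B))  //  ¬A.
              branch 1.1.2.1 (add ¬(B ∧ (D ∨ B))):
                ¬(B ∧ (D ∨ B)): β-rule — branch into ¬B  //  ¬(D ∨ B).
                  branch 1.1.2.1.1 (add ¬B):
                    × closes — contains both B and ¬B.
                  branch 1.1.2.1.2 (add ¬(D ∨ B)):
                    ¬(D ∨ B): α-rule — add ¬D, ¬B.
                    × closes — contains both D and ¬D.
              branch 1.1.2.2 (add ¬A):
                × closes — contains both A and ¬A.
      branch 1.2 (add ¬(((B ∧ (D ∨ B)) → ¬A) ∧ A), ¬¬¬D):
        ¬¬¬D: drop double negation, giving ¬D.
        ((¬A ↔ A) ∨ B): β-rule — branch into (¬A ↔ A)  //  B.
          branch 1.2.1 (add (¬A ↔ A)):
            ¬(((B ∧ (D ∨ B)) → ¬A) ∧ A): β-rule — branch into ¬((B ∧ (D ∨ B)) → ¬A)  //  ¬A.
              branch 1.2.1.1 (add ¬((B ∧ (D ∨ B)) → ¬A)):
                ¬((B ∧ (D ∨ B)) → ¬A): α-rule — add (B ∧ (D ∨ B)), ¬¬A.
                (B ∧ (D ∨ B)): α-rule — add B, (D ∨ B).
                (¬A ↔ A): β-rule — branch into ¬A, A  //  ¬¬A, ¬A.
                  branch 1.2.1.1.1 (add ¬A, A):
                    × closes — contains both A and ¬A.
                  branch 1.2.1.1.2 (add ¬¬A, ¬A):
                    × closes — contains both A and ¬A.
              branch 1.2.1.2 (add ¬A):
                (¬A ↔ A): β-rule — branch into ¬A, A  //  ¬¬A, ¬A.
                  branch 1.2.1.2.1 (add ¬A, A):
                    × closes — contains both A and ¬A.
                  branch 1.2.1.2.2 (add ¬¬A, ¬A):
                    × closes — contains both A and ¬A.
          branch 1.2.2 (add B):
            ¬(((B ∧ (D ∨ B)) → ¬A) ∧ A): β-rule — branch into ¬((B ∧ (D ∨ B)) → ¬A)  //  ¬A.
              branch 1.2.2.1 (add ¬((B ∧ (D ∨ B)) → ¬A)):
                ¬((B ∧ (D ∨ B)) → ¬A): α-rule — add (B ∧ (D ∨ B)), ¬¬A.
                (B ∧ (D ∨ B)): α-rule — add B, (D ∨ B).
                (D ∨ B): β-rule — branch into D  //  B.
                  branch 1.2.2.1.1 (add D):
                    × closes — contains both D and ¬D.
                  branch 1.2.2.1.2 (add B):
                    ○ open, literals {A=1, B=1, D=0}.
              branch 1.2.2.2 (add ¬A):
                ○ open, literals {A=0, B=1, D=0}.
  branch 2 (add D):
    ¬¬((((B ∧ (D ∨ B)) → ¬A) ∧ A) ↔ ¬¬D): β-rule — branch into (((B ∧ (D ∨ B)) → ¬A) ∧ A), ¬¬D  //  ¬(((B ∧ (D ∨ B)) → ¬A) ∧ A), ¬¬¬D.
      branch 2.1 (add (((B ∧ (D ∨ B)) → ¬A) ∧ A), ¬¬D):
        (((B ∧ (D ∨ B)) → ¬A) ∧ A): α-rule — add ((B ∧ (D ∨ B)) → ¬A), A.
        ¬¬D: drop double negation, giving D.
        ((B ∧ (D ∨ B)) → ¬A): β-rule — branch into ¬(B ∧ (D ∨ B))  //  ¬A.
          branch 2.1.1 (add ¬(B ∧ (D ∨ B))):
            ¬(B ∧ (D ∨ B)): β-rule — branch into ¬B  //  ¬(D ∨ B).
              branch 2.1.1.1 (add ¬B):
                ○ open, literals {A=1, B=0, D=1}.
              branch 2.1.1.2 (add ¬(D ∨ B)):
                ¬(D ∨ B): α-rule — add ¬D, ¬B.
                × closes — contains both D and ¬D.
          branch 2.1.2 (add ¬A):
            × closes — contains both A and ¬A.
      branch 2.2 (add ¬(((B ∧ (D ∨ B)) → ¬A) ∧ A), ¬¬¬D):
        ¬¬¬D: drop double negation, giving ¬D.
        × closes — contains both D and ¬D.
14 branches closed, 3 open.
Each open branch fixes some atoms; the unmentioned ones are free. Counting distinct full assignments: branch {A=1, B=1, D=0} (C) contributes 2 new; branch {A=0, B=1, D=0} (C) contributes 2 new; branch {A=1, B=0, D=1} (C) contributes 2 new. Total: 6.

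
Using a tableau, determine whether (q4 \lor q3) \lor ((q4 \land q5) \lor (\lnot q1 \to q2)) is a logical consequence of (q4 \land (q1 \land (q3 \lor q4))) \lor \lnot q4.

No

Initial set: {T ((q4 \land (q1 \land (q3 \lor q4))) \lor \lnot q4); F ((q4 \lor q3) \lor ((q4 \land q5) \lor (\lnot q1 \to q2)))}.
F ((q4 \lor q3) \lor ((q4 \land q5) \lor (\lnot q1 \to q2))): α-rule — add F (q4 \lor q3), F ((q4 \land q5) \lor (\lnot q1 \to q2)).
F (q4 \lor q3): α-rule — add F q4, F q3.
F ((q4 \land q5) \lor (\lnot q1 \to q2)): α-rule — add F (q4 \land q5), F (\lnot q1 \to q2).
F (\lnot q1 \to q2): α-rule — add T \lnot q1, F q2.
T ((q4 \land (q1 \land (q3 \lor q4))) \lor \lnot q4): β-rule — branch into T (q4 \land (q1 \land (q3 \lor q4)))  //  T \lnot q4.
  branch 1 (add T (q4 \land (q1 \land (q3 \lor q4)))):
    T (q4 \land (q1 \land (q3 \lor q4))): α-rule — add T q4, T (q1 \land (q3 \lor q4)).
    × closes — contains both q4 and \lnot q4.
  branch 2 (add T \lnot q4):
    F (q4 \land q5): β-rule — branch into F q4  //  F q5.
      branch 2.1 (add F q4):
        ○ open, literals {q1=0, q2=0, q3=0, q4=0}.
      branch 2.2 (add F q5):
        ○ open, literals {q1=0, q2=0, q3=0, q4=0, q5=0}.
1 branch closed, 2 open.
An open branch gives a countermodel: q1=0, q2=0, q3=0, q4=0 (unmentioned atoms arbitrary); the premises hold there but the conclusion fails.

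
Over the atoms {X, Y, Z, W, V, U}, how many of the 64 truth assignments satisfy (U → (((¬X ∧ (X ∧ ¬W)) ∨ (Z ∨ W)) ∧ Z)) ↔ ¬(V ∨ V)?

Initial set: {T ((U → (((¬X ∧ (X ∧ ¬W)) ∨ (Z ∨ W)) ∧ Z)) ↔ ¬(V ∨ V))}.
T ((U → (((¬X ∧ (X ∧ ¬W)) ∨ (Z ∨ W)) ∧ Z)) ↔ ¬(V ∨ V)): β-rule — branch into T (U → (((¬X ∧ (X ∧ ¬W)) ∨ (Z ∨ W)) ∧ Z)), T ¬(V ∨ V)  //  F (U → (((¬X ∧ (X ∧ ¬W)) ∨ (Z ∨ W)) ∧ Z)), F ¬(V ∨ V).
  branch 1 (add T (U → (((¬X ∧ (X ∧ ¬W)) ∨ (Z ∨ W)) ∧ Z)), T ¬(V ∨ V)):
    T ¬(V ∨ V): α-rule — add F V, F V.
    T (U → (((¬X ∧ (X ∧ ¬W)) ∨ (Z ∨ W)) ∧ Z)): β-rule — branch into F U  //  T (((¬X ∧ (X ∧ ¬W)) ∨ (Z ∨ W)) ∧ Z).
      branch 1.1 (add F U):
        ○ open, literals {U=0, V=0}.
      branch 1.2 (add T (((¬X ∧ (X ∧ ¬W)) ∨ (Z ∨ W)) ∧ Z)):
        T (((¬X ∧ (X ∧ ¬W)) ∨ (Z ∨ W)) ∧ Z): α-rule — add T ((¬X ∧ (X ∧ ¬W)) ∨ (Z ∨ W)), T Z.
        T ((¬X ∧ (X ∧ ¬W)) ∨ (Z ∨ W)): β-rule — branch into T (¬X ∧ (X ∧ ¬W))  //  T (Z ∨ W).
          branch 1.2.1 (add T (¬X ∧ (X ∧ ¬W))):
            T (¬X ∧ (X ∧ ¬W)): α-rule — add T ¬X, T (X ∧ ¬W).
            T (X ∧ ¬W): α-rule — add T X, T ¬W.
            × closes — contains both X and ¬X.
          branch 1.2.2 (add T (Z ∨ W)):
            T (Z ∨ W): β-rule — branch into T Z  //  T W.
              branch 1.2.2.1 (add T Z):
                ○ open, literals {V=0, Z=1}.
              branch 1.2.2.2 (add T W):
                ○ open, literals {V=0, W=1, Z=1}.
  branch 2 (add F (U → (((¬X ∧ (X ∧ ¬W)) ∨ (Z ∨ W)) ∧ Z)), F ¬(V ∨ V)):
    F (U → (((¬X ∧ (X ∧ ¬W)) ∨ (Z ∨ W)) ∧ Z)): α-rule — add T U, F (((¬X ∧ (X ∧ ¬W)) ∨ (Z ∨ W)) ∧ Z).
    F ¬(V ∨ V): β-rule — branch into T V  //  T V.
      branch 2.1 (add T V):
        F (((¬X ∧ (X ∧ ¬W)) ∨ (Z ∨ W)) ∧ Z): β-rule — branch into F ((¬X ∧ (X ∧ ¬W)) ∨ (Z ∨ W))  //  F Z.
          branch 2.1.1 (add F ((¬X ∧ (X ∧ ¬W)) ∨ (Z ∨ W))):
            F ((¬X ∧ (X ∧ ¬W)) ∨ (Z ∨ W)): α-rule — add F (¬X ∧ (X ∧ ¬W)), F (Z ∨ W).
            F (Z ∨ W): α-rule — add F Z, F W.
            F (¬X ∧ (X ∧ ¬W)): β-rule — branch into F ¬X  //  F (X ∧ ¬W).
              branch 2.1.1.1 (add F ¬X):
                ○ open, literals {U=1, V=1, W=0, X=1, Z=0}.
              branch 2.1.1.2 (add F (X ∧ ¬W)):
                F (X ∧ ¬W): β-rule — branch into F X  //  F ¬W.
                  branch 2.1.1.2.1 (add F X):
                    ○ open, literals {U=1, V=1, W=0, X=0, Z=0}.
                  branch 2.1.1.2.2 (add F ¬W):
                    × closes — contains both W and ¬W.
          branch 2.1.2 (add F Z):
            ○ open, literals {U=1, V=1, Z=0}.
      branch 2.2 (add T V):
        F (((¬X ∧ (X ∧ ¬W)) ∨ (Z ∨ W)) ∧ Z): β-rule — branch into F ((¬X ∧ (X ∧ ¬W)) ∨ (Z ∨ W))  //  F Z.
          branch 2.2.1 (add F ((¬X ∧ (X ∧ ¬W)) ∨ (Z ∨ W))):
            F ((¬X ∧ (X ∧ ¬W)) ∨ (Z ∨ W)): α-rule — add F (¬X ∧ (X ∧ ¬W)), F (Z ∨ W).
            F (Z ∨ W): α-rule — add F Z, F W.
            F (¬X ∧ (X ∧ ¬W)): β-rule — branch into F ¬X  //  F (X ∧ ¬W).
              branch 2.2.1.1 (add F ¬X):
                ○ open, literals {U=1, V=1, W=0, X=1, Z=0}.
              branch 2.2.1.2 (add F (X ∧ ¬W)):
                F (X ∧ ¬W): β-rule — branch into F X  //  F ¬W.
                  branch 2.2.1.2.1 (add F X):
                    ○ open, literals {U=1, V=1, W=0, X=0, Z=0}.
                  branch 2.2.1.2.2 (add F ¬W):
                    × closes — contains both W and ¬W.
          branch 2.2.2 (add F Z):
            ○ open, literals {U=1, V=1, Z=0}.
3 branches closed, 9 open.
Each open branch fixes some atoms; the unmentioned ones are free. Counting distinct full assignments: branch {U=0, V=0} (X, Y, Z, W) contributes 16 new; branch {V=0, Z=1} (X, Y, W, U) contributes 8 new; branch {V=0, W=1, Z=1} (X, Y, U) contributes 0 new; branch {U=1, V=1, W=0, X=1, Z=0} (Y) contributes 2 new; branch {U=1, V=1, W=0, X=0, Z=0} (Y) contributes 2 new; branch {U=1, V=1, Z=0} (X, Y, W) contributes 4 new; branch {U=1, V=1, W=0, X=1, Z=0} (Y) contributes 0 new; branch {U=1, V=1, W=0, X=0, Z=0} (Y) contributes 0 new; branch {U=1, V=1, Z=0} (X, Y, W) contributes 0 new. Total: 32.

32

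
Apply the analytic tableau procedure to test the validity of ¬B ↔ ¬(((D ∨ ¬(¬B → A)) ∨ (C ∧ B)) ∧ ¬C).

Not valid

Assume the negation and expand:
Initial set: {¬(¬B ↔ ¬(((D ∨ ¬(¬B → A)) ∨ (C ∧ B)) ∧ ¬C))}.
¬(¬B ↔ ¬(((D ∨ ¬(¬B → A)) ∨ (C ∧ B)) ∧ ¬C)): β-rule — branch into ¬B, ¬¬(((D ∨ ¬(¬B → A)) ∨ (C ∧ B)) ∧ ¬C)  //  ¬¬B, ¬(((D ∨ ¬(¬B → A)) ∨ (C ∧ B)) ∧ ¬C).
  branch 1 (add ¬B, ¬¬(((D ∨ ¬(¬B → A)) ∨ (C ∧ B)) ∧ ¬C)):
    ¬¬(((D ∨ ¬(¬B → A)) ∨ (C ∧ B)) ∧ ¬C): α-rule — add ((D ∨ ¬(¬B → A)) ∨ (C ∧ B)), ¬C.
    ((D ∨ ¬(¬B → A)) ∨ (C ∧ B)): β-rule — branch into (D ∨ ¬(¬B → A))  //  (C ∧ B).
      branch 1.1 (add (D ∨ ¬(¬B → A))):
        (D ∨ ¬(¬B → A)): β-rule — branch into D  //  ¬(¬B → A).
          branch 1.1.1 (add D):
            ○ open, literals {B=0, C=0, D=1}.
          branch 1.1.2 (add ¬(¬B → A)):
            ¬(¬B → A): α-rule — add ¬B, ¬A.
            ○ open, literals {A=0, B=0, C=0}.
      branch 1.2 (add (C ∧ B)):
        (C ∧ B): α-rule — add C, B.
        × closes — contains both C and ¬C.
  branch 2 (add ¬¬B, ¬(((D ∨ ¬(¬B → A)) ∨ (C ∧ B)) ∧ ¬C)):
    ¬(((D ∨ ¬(¬B → A)) ∨ (C ∧ B)) ∧ ¬C): β-rule — branch into ¬((D ∨ ¬(¬B → A)) ∨ (C ∧ B))  //  ¬¬C.
      branch 2.1 (add ¬((D ∨ ¬(¬B → A)) ∨ (C ∧ B))):
        ¬((D ∨ ¬(¬B → A)) ∨ (C ∧ B)): α-rule — add ¬(D ∨ ¬(¬B → A)), ¬(C ∧ B).
        ¬(D ∨ ¬(¬B → A)): α-rule — add ¬D, ¬¬(¬B → A).
        ¬(C ∧ B): β-rule — branch into ¬C  //  ¬B.
          branch 2.1.1 (add ¬C):
            ¬¬(¬B → A): β-rule — branch into ¬¬B  //  A.
              branch 2.1.1.1 (add ¬¬B):
                ○ open, literals {B=1, C=0, D=0}.
              branch 2.1.1.2 (add A):
                ○ open, literals {A=1, B=1, C=0, D=0}.
          branch 2.1.2 (add ¬B):
            × closes — contains both B and ¬B.
      branch 2.2 (add ¬¬C):
        ○ open, literals {B=1, C=1}.
2 branches closed, 5 open.
An open branch gives a countermodel: B=0, C=0, D=1 (unmentioned atoms arbitrary); under it the original formula is false.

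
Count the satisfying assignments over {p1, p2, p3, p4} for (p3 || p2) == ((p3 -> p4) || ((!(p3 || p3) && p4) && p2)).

Initial set: {((p3 || p2) == ((p3 -> p4) || ((!(p3 || p3) && p4) && p2)))}.
((p3 || p2) == ((p3 -> p4) || ((!(p3 || p3) && p4) && p2))): β-rule — branch into (p3 || p2), ((p3 -> p4) || ((!(p3 || p3) && p4) && p2))  //  !(p3 || p2), !((p3 -> p4) || ((!(p3 || p3) && p4) && p2)).
  branch 1 (add (p3 || p2), ((p3 -> p4) || ((!(p3 || p3) && p4) && p2))):
    (p3 || p2): β-rule — branch into p3  //  p2.
      branch 1.1 (add p3):
        ((p3 -> p4) || ((!(p3 || p3) && p4) && p2)): β-rule — branch into (p3 -> p4)  //  ((!(p3 || p3) && p4) && p2).
          branch 1.1.1 (add (p3 -> p4)):
            (p3 -> p4): β-rule — branch into !p3  //  p4.
              branch 1.1.1.1 (add !p3):
                × closes — contains both p3 and !p3.
              branch 1.1.1.2 (add p4):
                ○ open, literals {p3=1, p4=1}.
          branch 1.1.2 (add ((!(p3 || p3) && p4) && p2)):
            ((!(p3 || p3) && p4) && p2): α-rule — add (!(p3 || p3) && p4), p2.
            (!(p3 || p3) && p4): α-rule — add !(p3 || p3), p4.
            !(p3 || p3): α-rule — add !p3, !p3.
            × closes — contains both p3 and !p3.
      branch 1.2 (add p2):
        ((p3 -> p4) || ((!(p3 || p3) && p4) && p2)): β-rule — branch into (p3 -> p4)  //  ((!(p3 || p3) && p4) && p2).
          branch 1.2.1 (add (p3 -> p4)):
            (p3 -> p4): β-rule — branch into !p3  //  p4.
              branch 1.2.1.1 (add !p3):
                ○ open, literals {p2=1, p3=0}.
              branch 1.2.1.2 (add p4):
                ○ open, literals {p2=1, p4=1}.
          branch 1.2.2 (add ((!(p3 || p3) && p4) && p2)):
            ((!(p3 || p3) && p4) && p2): α-rule — add (!(p3 || p3) && p4), p2.
            (!(p3 || p3) && p4): α-rule — add !(p3 || p3), p4.
            !(p3 || p3): α-rule — add !p3, !p3.
            ○ open, literals {p2=1, p3=0, p4=1}.
  branch 2 (add !(p3 || p2), !((p3 -> p4) || ((!(p3 || p3) && p4) && p2))):
    !(p3 || p2): α-rule — add !p3, !p2.
    !((p3 -> p4) || ((!(p3 || p3) && p4) && p2)): α-rule — add !(p3 -> p4), !((!(p3 || p3) && p4) && p2).
    !(p3 -> p4): α-rule — add p3, !p4.
    × closes — contains both p3 and !p3.
3 branches closed, 4 open.
Each open branch fixes some atoms; the unmentioned ones are free. Counting distinct full assignments: branch {p3=1, p4=1} (p1, p2) contributes 4 new; branch {p2=1, p3=0} (p1, p4) contributes 4 new; branch {p2=1, p4=1} (p1, p3) contributes 0 new; branch {p2=1, p3=0, p4=1} (p1) contributes 0 new. Total: 8.

8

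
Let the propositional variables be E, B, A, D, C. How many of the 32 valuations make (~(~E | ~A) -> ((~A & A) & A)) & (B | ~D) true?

18

Initial set: {((~(~E | ~A) -> ((~A & A) & A)) & (B | ~D))}.
((~(~E | ~A) -> ((~A & A) & A)) & (B | ~D)): α-rule — add (~(~E | ~A) -> ((~A & A) & A)), (B | ~D).
(~(~E | ~A) -> ((~A & A) & A)): β-rule — branch into ~~(~E | ~A)  //  ((~A & A) & A).
  branch 1 (add ~~(~E | ~A)):
    (B | ~D): β-rule — branch into B  //  ~D.
      branch 1.1 (add B):
        ~~(~E | ~A): β-rule — branch into ~E  //  ~A.
          branch 1.1.1 (add ~E):
            ○ open, literals {B=T, E=F}.
          branch 1.1.2 (add ~A):
            ○ open, literals {A=F, B=T}.
      branch 1.2 (add ~D):
        ~~(~E | ~A): β-rule — branch into ~E  //  ~A.
          branch 1.2.1 (add ~E):
            ○ open, literals {D=F, E=F}.
          branch 1.2.2 (add ~A):
            ○ open, literals {A=F, D=F}.
  branch 2 (add ((~A & A) & A)):
    ((~A & A) & A): α-rule — add (~A & A), A.
    (~A & A): α-rule — add ~A, A.
    × closes — contains both A and ~A.
1 branch closed, 4 open.
Each open branch fixes some atoms; the unmentioned ones are free. Counting distinct full assignments: branch {B=T, E=F} (A, D, C) contributes 8 new; branch {A=F, B=T} (E, D, C) contributes 4 new; branch {D=F, E=F} (B, A, C) contributes 4 new; branch {A=F, D=F} (E, B, C) contributes 2 new. Total: 18.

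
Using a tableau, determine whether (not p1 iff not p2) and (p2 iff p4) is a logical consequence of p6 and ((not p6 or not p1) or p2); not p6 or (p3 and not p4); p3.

No

Initial set: {(p6 and ((not p6 or not p1) or p2)); (not p6 or (p3 and not p4)); p3; not ((not p1 iff not p2) and (p2 iff p4))}.
(p6 and ((not p6 or not p1) or p2)): α-rule — add p6, ((not p6 or not p1) or p2).
(not p6 or (p3 and not p4)): β-rule — branch into not p6  //  (p3 and not p4).
  branch 1 (add not p6):
    × closes — contains both p6 and not p6.
  branch 2 (add (p3 and not p4)):
    (p3 and not p4): α-rule — add p3, not p4.
    not ((not p1 iff not p2) and (p2 iff p4)): β-rule — branch into not (not p1 iff not p2)  //  not (p2 iff p4).
      branch 2.1 (add not (not p1 iff not p2)):
        ((not p6 or not p1) or p2): β-rule — branch into (not p6 or not p1)  //  p2.
          branch 2.1.1 (add (not p6 or not p1)):
            not (not p1 iff not p2): β-rule — branch into not p1, not not p2  //  not not p1, not p2.
              branch 2.1.1.1 (add not p1, not not p2):
                (not p6 or not p1): β-rule — branch into not p6  //  not p1.
                  branch 2.1.1.1.1 (add not p6):
                    × closes — contains both p6 and not p6.
                  branch 2.1.1.1.2 (add not p1):
                    ○ open, literals {p1=F, p2=T, p3=T, p4=F, p6=T}.
              branch 2.1.1.2 (add not not p1, not p2):
                (not p6 or not p1): β-rule — branch into not p6  //  not p1.
                  branch 2.1.1.2.1 (add not p6):
                    × closes — contains both p6 and not p6.
                  branch 2.1.1.2.2 (add not p1):
                    × closes — contains both p1 and not p1.
          branch 2.1.2 (add p2):
            not (not p1 iff not p2): β-rule — branch into not p1, not not p2  //  not not p1, not p2.
              branch 2.1.2.1 (add not p1, not not p2):
                ○ open, literals {p1=F, p2=T, p3=T, p4=F, p6=T}.
              branch 2.1.2.2 (add not not p1, not p2):
                × closes — contains both p2 and not p2.
      branch 2.2 (add not (p2 iff p4)):
        ((not p6 or not p1) or p2): β-rule — branch into (not p6 or not p1)  //  p2.
          branch 2.2.1 (add (not p6 or not p1)):
            not (p2 iff p4): β-rule — branch into p2, not p4  //  not p2, p4.
              branch 2.2.1.1 (add p2, not p4):
                (not p6 or not p1): β-rule — branch into not p6  //  not p1.
                  branch 2.2.1.1.1 (add not p6):
                    × closes — contains both p6 and not p6.
                  branch 2.2.1.1.2 (add not p1):
                    ○ open, literals {p1=F, p2=T, p3=T, p4=F, p6=T}.
              branch 2.2.1.2 (add not p2, p4):
                × closes — contains both p4 and not p4.
          branch 2.2.2 (add p2):
            not (p2 iff p4): β-rule — branch into p2, not p4  //  not p2, p4.
              branch 2.2.2.1 (add p2, not p4):
                ○ open, literals {p2=T, p3=T, p4=F, p6=T}.
              branch 2.2.2.2 (add not p2, p4):
                × closes — contains both p2 and not p2.
8 branches closed, 4 open.
An open branch gives a countermodel: p1=F, p2=T, p3=T, p4=F, p6=T (unmentioned atoms arbitrary); the premises hold there but the conclusion fails.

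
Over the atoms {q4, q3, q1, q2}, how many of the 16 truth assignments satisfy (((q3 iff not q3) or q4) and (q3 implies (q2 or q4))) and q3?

Initial set: {((((q3 iff not q3) or q4) and (q3 implies (q2 or q4))) and q3)}.
((((q3 iff not q3) or q4) and (q3 implies (q2 or q4))) and q3): α-rule — add (((q3 iff not q3) or q4) and (q3 implies (q2 or q4))), q3.
(((q3 iff not q3) or q4) and (q3 implies (q2 or q4))): α-rule — add ((q3 iff not q3) or q4), (q3 implies (q2 or q4)).
((q3 iff not q3) or q4): β-rule — branch into (q3 iff not q3)  //  q4.
  branch 1 (add (q3 iff not q3)):
    (q3 implies (q2 or q4)): β-rule — branch into not q3  //  (q2 or q4).
      branch 1.1 (add not q3):
        × closes — contains both q3 and not q3.
      branch 1.2 (add (q2 or q4)):
        (q3 iff not q3): β-rule — branch into q3, not q3  //  not q3, not not q3.
          branch 1.2.1 (add q3, not q3):
            × closes — contains both q3 and not q3.
          branch 1.2.2 (add not q3, not not q3):
            × closes — contains both q3 and not q3.
  branch 2 (add q4):
    (q3 implies (q2 or q4)): β-rule — branch into not q3  //  (q2 or q4).
      branch 2.1 (add not q3):
        × closes — contains both q3 and not q3.
      branch 2.2 (add (q2 or q4)):
        (q2 or q4): β-rule — branch into q2  //  q4.
          branch 2.2.1 (add q2):
            ○ open, literals {q2=1, q3=1, q4=1}.
          branch 2.2.2 (add q4):
            ○ open, literals {q3=1, q4=1}.
4 branches closed, 2 open.
Each open branch fixes some atoms; the unmentioned ones are free. Counting distinct full assignments: branch {q2=1, q3=1, q4=1} (q1) contributes 2 new; branch {q3=1, q4=1} (q1, q2) contributes 2 new. Total: 4.

4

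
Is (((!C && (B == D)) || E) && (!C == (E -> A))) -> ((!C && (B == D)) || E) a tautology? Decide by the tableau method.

Assume the negation and expand:
Initial set: {!((((!C && (B == D)) || E) && (!C == (E -> A))) -> ((!C && (B == D)) || E))}.
!((((!C && (B == D)) || E) && (!C == (E -> A))) -> ((!C && (B == D)) || E)): α-rule — add (((!C && (B == D)) || E) && (!C == (E -> A))), !((!C && (B == D)) || E).
(((!C && (B == D)) || E) && (!C == (E -> A))): α-rule — add ((!C && (B == D)) || E), (!C == (E -> A)).
!((!C && (B == D)) || E): α-rule — add !(!C && (B == D)), !E.
((!C && (B == D)) || E): β-rule — branch into (!C && (B == D))  //  E.
  branch 1 (add (!C && (B == D))):
    (!C && (B == D)): α-rule — add !C, (B == D).
    (!C == (E -> A)): β-rule — branch into !C, (E -> A)  //  !!C, !(E -> A).
      branch 1.1 (add !C, (E -> A)):
        !(!C && (B == D)): β-rule — branch into !!C  //  !(B == D).
          branch 1.1.1 (add !!C):
            × closes — contains both C and !C.
          branch 1.1.2 (add !(B == D)):
            (B == D): β-rule — branch into B, D  //  !B, !D.
              branch 1.1.2.1 (add B, D):
                (E -> A): β-rule — branch into !E  //  A.
                  branch 1.1.2.1.1 (add !E):
                    !(B == D): β-rule — branch into B, !D  //  !B, D.
                      branch 1.1.2.1.1.1 (add B, !D):
                        × closes — contains both D and !D.
                      branch 1.1.2.1.1.2 (add !B, D):
                        × closes — contains both B and !B.
                  branch 1.1.2.1.2 (add A):
                    !(B == D): β-rule — branch into B, !D  //  !B, D.
                      branch 1.1.2.1.2.1 (add B, !D):
                        × closes — contains both D and !D.
                      branch 1.1.2.1.2.2 (add !B, D):
                        × closes — contains both B and !B.
              branch 1.1.2.2 (add !B, !D):
                (E -> A): β-rule — branch into !E  //  A.
                  branch 1.1.2.2.1 (add !E):
                    !(B == D): β-rule — branch into B, !D  //  !B, D.
                      branch 1.1.2.2.1.1 (add B, !D):
                        × closes — contains both B and !B.
                      branch 1.1.2.2.1.2 (add !B, D):
                        × closes — contains both D and !D.
                  branch 1.1.2.2.2 (add A):
                    !(B == D): β-rule — branch into B, !D  //  !B, D.
                      branch 1.1.2.2.2.1 (add B, !D):
                        × closes — contains both B and !B.
                      branch 1.1.2.2.2.2 (add !B, D):
                        × closes — contains both D and !D.
      branch 1.2 (add !!C, !(E -> A)):
        × closes — contains both C and !C.
  branch 2 (add E):
    × closes — contains both E and !E.
All 11 branches close.
Every branch closed, so the negation is unsatisfiable and the formula is valid.

Valid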